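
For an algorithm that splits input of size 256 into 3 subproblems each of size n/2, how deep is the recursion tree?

For divide and conquer with division factor 2:

Problem sizes at each level:
Level 0: 256
Level 1: 128
Level 2: 64
Level 3: 32
Level 4: 16
Level 5: 8
Level 6: 4
Level 7: 2
Level 8: 1

The root is level 0 and the size-1 base case is level 8 (the tree spans levels 0 through 8, i.e. 9 levels counting the root), so the depth is the number of divisions: log_2(256) = 8

The recursion tree depth is log_2(256) = 8. At each level, the problem size is divided by 2, so it takes 8 divisions to reduce to a base case of size 1. The algorithm makes 3 recursive calls at each level.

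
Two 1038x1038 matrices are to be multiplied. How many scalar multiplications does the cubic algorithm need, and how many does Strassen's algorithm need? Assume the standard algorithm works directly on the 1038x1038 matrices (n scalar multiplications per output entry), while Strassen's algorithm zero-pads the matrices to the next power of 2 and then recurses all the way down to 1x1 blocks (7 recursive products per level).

Matrix multiplication for 1038x1038 matrices:

Strassen's algorithm requires power-of-2 dimensions. Pad 1038x1038 to 2048x2048 (next power of 2).

Standard algorithm: 1038^3 = 1118386872 multiplications
Strassen's algorithm: 7^(log2(2048)) = 7^11 = 1977326743 multiplications
Difference: 1118386872 - 1977326743 = -858939871 (Strassen uses MORE here due to padding overhead — for small or just-over-power-of-2 n, padding can outweigh the per-level savings)

Standard: 1118386872 multiplications (1038^3). Strassen: 1977326743 multiplications (7^11, after padding to 2048x2048). Strassen reduces 8 recursive multiplications to 7 at each level.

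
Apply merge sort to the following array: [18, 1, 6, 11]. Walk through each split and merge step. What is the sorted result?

Merge sort trace:

Split: [18, 1, 6, 11] -> [18, 1] and [6, 11]
  Split: [18, 1] -> [18] and [1]
  Merge: [18] + [1] -> [1, 18]
  Split: [6, 11] -> [6] and [11]
  Merge: [6] + [11] -> [6, 11]
Merge: [1, 18] + [6, 11] -> [1, 6, 11, 18]

Final sorted array: [1, 6, 11, 18]

The merge sort proceeds by recursively splitting the array and merging sorted halves.
After all merges, the sorted array is [1, 6, 11, 18].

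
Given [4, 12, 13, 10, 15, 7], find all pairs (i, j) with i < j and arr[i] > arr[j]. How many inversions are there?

Finding inversions in [4, 12, 13, 10, 15, 7]:

(1, 3): arr[1]=12 > arr[3]=10
(1, 5): arr[1]=12 > arr[5]=7
(2, 3): arr[2]=13 > arr[3]=10
(2, 5): arr[2]=13 > arr[5]=7
(3, 5): arr[3]=10 > arr[5]=7
(4, 5): arr[4]=15 > arr[5]=7

Total inversions: 6

The array has 6 inversion(s): (1,3), (1,5), (2,3), (2,5), (3,5), (4,5). Each pair (i,j) satisfies i < j and arr[i] > arr[j].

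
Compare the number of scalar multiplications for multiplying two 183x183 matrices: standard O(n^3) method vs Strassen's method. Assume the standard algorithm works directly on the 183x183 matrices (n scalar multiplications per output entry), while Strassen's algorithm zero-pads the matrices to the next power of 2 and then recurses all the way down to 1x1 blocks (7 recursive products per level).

Matrix multiplication for 183x183 matrices:

Strassen's algorithm requires power-of-2 dimensions. Pad 183x183 to 256x256 (next power of 2).

Standard algorithm: 183^3 = 6128487 multiplications
Strassen's algorithm: 7^(log2(256)) = 7^8 = 5764801 multiplications
Savings: 6128487 - 5764801 = 363686 multiplications

Standard: 6128487 multiplications (183^3). Strassen: 5764801 multiplications (7^8, after padding to 256x256). Strassen reduces 8 recursive multiplications to 7 at each level.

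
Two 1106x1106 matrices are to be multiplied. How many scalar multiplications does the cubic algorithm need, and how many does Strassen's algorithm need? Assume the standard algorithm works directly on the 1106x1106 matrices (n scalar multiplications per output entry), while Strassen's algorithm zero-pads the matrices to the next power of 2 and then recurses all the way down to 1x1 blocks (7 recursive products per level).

Matrix multiplication for 1106x1106 matrices:

Strassen's algorithm requires power-of-2 dimensions. Pad 1106x1106 to 2048x2048 (next power of 2).

Standard algorithm: 1106^3 = 1352899016 multiplications
Strassen's algorithm: 7^(log2(2048)) = 7^11 = 1977326743 multiplications
Difference: 1352899016 - 1977326743 = -624427727 (Strassen uses MORE here due to padding overhead — for small or just-over-power-of-2 n, padding can outweigh the per-level savings)

Standard: 1352899016 multiplications (1106^3). Strassen: 1977326743 multiplications (7^11, after padding to 2048x2048). Strassen reduces 8 recursive multiplications to 7 at each level.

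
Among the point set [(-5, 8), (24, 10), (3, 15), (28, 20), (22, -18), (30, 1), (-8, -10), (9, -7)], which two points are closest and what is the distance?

Computing all pairwise distances among 8 points:

d((-5, 8), (24, 10)) = 29.0689
d((-5, 8), (3, 15)) = 10.6301 <-- minimum
d((-5, 8), (28, 20)) = 35.1141
d((-5, 8), (22, -18)) = 37.4833
d((-5, 8), (30, 1)) = 35.6931
d((-5, 8), (-8, -10)) = 18.2483
d((-5, 8), (9, -7)) = 20.5183
d((24, 10), (3, 15)) = 21.587
d((24, 10), (28, 20)) = 10.7703
d((24, 10), (22, -18)) = 28.0713
d((24, 10), (30, 1)) = 10.8167
d((24, 10), (-8, -10)) = 37.7359
d((24, 10), (9, -7)) = 22.6716
d((3, 15), (28, 20)) = 25.4951
d((3, 15), (22, -18)) = 38.0789
d((3, 15), (30, 1)) = 30.4138
d((3, 15), (-8, -10)) = 27.313
d((3, 15), (9, -7)) = 22.8035
d((28, 20), (22, -18)) = 38.4708
d((28, 20), (30, 1)) = 19.105
d((28, 20), (-8, -10)) = 46.8615
d((28, 20), (9, -7)) = 33.0151
d((22, -18), (30, 1)) = 20.6155
d((22, -18), (-8, -10)) = 31.0483
d((22, -18), (9, -7)) = 17.0294
d((30, 1), (-8, -10)) = 39.5601
d((30, 1), (9, -7)) = 22.4722
d((-8, -10), (9, -7)) = 17.2627

Closest pair: (-5, 8) and (3, 15) with distance 10.6301

The closest pair is (-5, 8) and (3, 15) with Euclidean distance 10.6301. For 8 points, brute-force pairwise comparison is shown above. For large n, the divide-and-conquer algorithm (sort by x, recurse on halves, check the dividing strip) achieves O(n log n).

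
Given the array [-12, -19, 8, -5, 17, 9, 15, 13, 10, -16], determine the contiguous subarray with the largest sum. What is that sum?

Using Kadane's algorithm on [-12, -19, 8, -5, 17, 9, 15, 13, 10, -16]:

Scanning through the array:
Position 1 (value -19): max_ending_here = -19, max_so_far = -12
Position 2 (value 8): max_ending_here = 8, max_so_far = 8
Position 3 (value -5): max_ending_here = 3, max_so_far = 8
Position 4 (value 17): max_ending_here = 20, max_so_far = 20
Position 5 (value 9): max_ending_here = 29, max_so_far = 29
Position 6 (value 15): max_ending_here = 44, max_so_far = 44
Position 7 (value 13): max_ending_here = 57, max_so_far = 57
Position 8 (value 10): max_ending_here = 67, max_so_far = 67
Position 9 (value -16): max_ending_here = 51, max_so_far = 67

Maximum subarray: [8, -5, 17, 9, 15, 13, 10]
Maximum sum: 67

The maximum subarray is [8, -5, 17, 9, 15, 13, 10] with sum 67. This subarray runs from index 2 to index 8.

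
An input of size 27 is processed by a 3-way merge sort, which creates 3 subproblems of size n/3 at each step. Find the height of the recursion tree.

For divide and conquer with division factor 3:

Problem sizes at each level:
Level 0: 27
Level 1: 9
Level 2: 3
Level 3: 1

The root is level 0 and the size-1 base case is level 3 (the tree spans levels 0 through 3, i.e. 4 levels counting the root), so the depth is the number of divisions: log_3(27) = 3

The recursion tree depth is log_3(27) = 3. At each level, the problem size is divided by 3, so it takes 3 divisions to reduce to a base case of size 1. The algorithm makes 3 recursive calls at each level.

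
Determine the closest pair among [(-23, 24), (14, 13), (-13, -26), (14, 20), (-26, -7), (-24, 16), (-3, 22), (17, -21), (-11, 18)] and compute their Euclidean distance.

Computing all pairwise distances among 9 points:

d((-23, 24), (14, 13)) = 38.6005
d((-23, 24), (-13, -26)) = 50.9902
d((-23, 24), (14, 20)) = 37.2156
d((-23, 24), (-26, -7)) = 31.1448
d((-23, 24), (-24, 16)) = 8.0623
d((-23, 24), (-3, 22)) = 20.0998
d((-23, 24), (17, -21)) = 60.208
d((-23, 24), (-11, 18)) = 13.4164
d((14, 13), (-13, -26)) = 47.4342
d((14, 13), (14, 20)) = 7.0 <-- minimum
d((14, 13), (-26, -7)) = 44.7214
d((14, 13), (-24, 16)) = 38.1182
d((14, 13), (-3, 22)) = 19.2354
d((14, 13), (17, -21)) = 34.1321
d((14, 13), (-11, 18)) = 25.4951
d((-13, -26), (14, 20)) = 53.3385
d((-13, -26), (-26, -7)) = 23.0217
d((-13, -26), (-24, 16)) = 43.4166
d((-13, -26), (-3, 22)) = 49.0306
d((-13, -26), (17, -21)) = 30.4138
d((-13, -26), (-11, 18)) = 44.0454
d((14, 20), (-26, -7)) = 48.2597
d((14, 20), (-24, 16)) = 38.2099
d((14, 20), (-3, 22)) = 17.1172
d((14, 20), (17, -21)) = 41.1096
d((14, 20), (-11, 18)) = 25.0799
d((-26, -7), (-24, 16)) = 23.0868
d((-26, -7), (-3, 22)) = 37.0135
d((-26, -7), (17, -21)) = 45.2217
d((-26, -7), (-11, 18)) = 29.1548
d((-24, 16), (-3, 22)) = 21.8403
d((-24, 16), (17, -21)) = 55.2268
d((-24, 16), (-11, 18)) = 13.1529
d((-3, 22), (17, -21)) = 47.4236
d((-3, 22), (-11, 18)) = 8.9443
d((17, -21), (-11, 18)) = 48.0104

Closest pair: (14, 13) and (14, 20) with distance 7.0

The closest pair is (14, 13) and (14, 20) with Euclidean distance 7.0. For 9 points, brute-force pairwise comparison is shown above. For large n, the divide-and-conquer algorithm (sort by x, recurse on halves, check the dividing strip) achieves O(n log n).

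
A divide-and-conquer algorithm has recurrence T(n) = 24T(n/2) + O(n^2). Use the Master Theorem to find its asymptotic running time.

Master Theorem for T(n) = 24T(n/2) + O(n^2):

a = 24, b = 2, c = 2
log_b(a) = log_2(24) = 4.5850

Case 1: c = 2 < log_2(24) = 4.5850
T(n) = O(n^(log_2 24))

For T(n) = 24T(n/2) + O(n^2): log_2(24) = 4.5850. This is Case 1 of the Master Theorem (c < log_b(a), work dominated by leaves), giving O(n^(log_2 24)).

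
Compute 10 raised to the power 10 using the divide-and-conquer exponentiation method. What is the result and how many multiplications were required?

Computing 10^10 by squaring (build up from 10^1; each line after the first costs one multiplication):

10^1 = 10
10^2 = (10^1)^2 = 10^2 = 100
10^4 = (10^2)^2 = 100^2 = 10000
10^5 = 10 * 10^4 = 10 * 10000 = 100000
10^10 = (10^5)^2 = 100000^2 = 10000000000

Result: 10000000000
Multiplications needed: 4 (4 lines after 10^1)

10^10 = 10000000000. Using exponentiation by squaring, this requires 4 multiplications. The key idea: if the exponent is even, square the half-power; if odd, multiply by the base once.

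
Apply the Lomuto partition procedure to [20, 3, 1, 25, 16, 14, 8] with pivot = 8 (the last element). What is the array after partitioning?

Lomuto partition with pivot = 8:

Initial array: [20, 3, 1, 25, 16, 14, 8]

arr[0]=20 > 8: no swap
arr[1]=3 <= 8: swap with position 0, array becomes [3, 20, 1, 25, 16, 14, 8]
arr[2]=1 <= 8: swap with position 1, array becomes [3, 1, 20, 25, 16, 14, 8]
arr[3]=25 > 8: no swap
arr[4]=16 > 8: no swap
arr[5]=14 > 8: no swap

Place pivot at position 2: [3, 1, 8, 25, 16, 14, 20]
Pivot position: 2

After partitioning with pivot 8, the array becomes [3, 1, 8, 25, 16, 14, 20]. The pivot is placed at index 2. All elements to the left of the pivot are <= 8, and all elements to the right are > 8.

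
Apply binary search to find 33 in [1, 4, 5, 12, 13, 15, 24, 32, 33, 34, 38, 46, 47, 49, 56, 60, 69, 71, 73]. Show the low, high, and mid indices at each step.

Binary search for 33 in [1, 4, 5, 12, 13, 15, 24, 32, 33, 34, 38, 46, 47, 49, 56, 60, 69, 71, 73]:

lo=0, hi=18, mid=9, arr[mid]=34 -> 34 > 33, search left half
lo=0, hi=8, mid=4, arr[mid]=13 -> 13 < 33, search right half
lo=5, hi=8, mid=6, arr[mid]=24 -> 24 < 33, search right half
lo=7, hi=8, mid=7, arr[mid]=32 -> 32 < 33, search right half
lo=8, hi=8, mid=8, arr[mid]=33 -> Found target at index 8!

Binary search finds 33 at index 8 after 5 comparisons. The search repeatedly halves the search space by comparing with the middle element.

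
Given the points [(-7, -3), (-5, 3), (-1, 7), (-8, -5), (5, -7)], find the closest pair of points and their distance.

Computing all pairwise distances among 5 points:

d((-7, -3), (-5, 3)) = 6.3246
d((-7, -3), (-1, 7)) = 11.6619
d((-7, -3), (-8, -5)) = 2.2361 <-- minimum
d((-7, -3), (5, -7)) = 12.6491
d((-5, 3), (-1, 7)) = 5.6569
d((-5, 3), (-8, -5)) = 8.544
d((-5, 3), (5, -7)) = 14.1421
d((-1, 7), (-8, -5)) = 13.8924
d((-1, 7), (5, -7)) = 15.2315
d((-8, -5), (5, -7)) = 13.1529

Closest pair: (-7, -3) and (-8, -5) with distance 2.2361

The closest pair is (-7, -3) and (-8, -5) with Euclidean distance 2.2361. For 5 points, brute-force pairwise comparison is shown above. For large n, the divide-and-conquer algorithm (sort by x, recurse on halves, check the dividing strip) achieves O(n log n).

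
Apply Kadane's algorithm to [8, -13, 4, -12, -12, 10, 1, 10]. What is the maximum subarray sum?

Using Kadane's algorithm on [8, -13, 4, -12, -12, 10, 1, 10]:

Scanning through the array:
Position 1 (value -13): max_ending_here = -5, max_so_far = 8
Position 2 (value 4): max_ending_here = 4, max_so_far = 8
Position 3 (value -12): max_ending_here = -8, max_so_far = 8
Position 4 (value -12): max_ending_here = -12, max_so_far = 8
Position 5 (value 10): max_ending_here = 10, max_so_far = 10
Position 6 (value 1): max_ending_here = 11, max_so_far = 11
Position 7 (value 10): max_ending_here = 21, max_so_far = 21

Maximum subarray: [10, 1, 10]
Maximum sum: 21

The maximum subarray is [10, 1, 10] with sum 21. This subarray runs from index 5 to index 7.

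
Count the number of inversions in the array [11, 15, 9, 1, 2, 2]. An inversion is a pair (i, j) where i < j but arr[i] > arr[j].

Finding inversions in [11, 15, 9, 1, 2, 2]:

(0, 2): arr[0]=11 > arr[2]=9
(0, 3): arr[0]=11 > arr[3]=1
(0, 4): arr[0]=11 > arr[4]=2
(0, 5): arr[0]=11 > arr[5]=2
(1, 2): arr[1]=15 > arr[2]=9
(1, 3): arr[1]=15 > arr[3]=1
(1, 4): arr[1]=15 > arr[4]=2
(1, 5): arr[1]=15 > arr[5]=2
(2, 3): arr[2]=9 > arr[3]=1
(2, 4): arr[2]=9 > arr[4]=2
(2, 5): arr[2]=9 > arr[5]=2

Total inversions: 11

The array has 11 inversion(s): (0,2), (0,3), (0,4), (0,5), (1,2), (1,3), (1,4), (1,5), (2,3), (2,4), (2,5). Each pair (i,j) satisfies i < j and arr[i] > arr[j].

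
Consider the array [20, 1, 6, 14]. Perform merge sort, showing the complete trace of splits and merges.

Merge sort trace:

Split: [20, 1, 6, 14] -> [20, 1] and [6, 14]
  Split: [20, 1] -> [20] and [1]
  Merge: [20] + [1] -> [1, 20]
  Split: [6, 14] -> [6] and [14]
  Merge: [6] + [14] -> [6, 14]
Merge: [1, 20] + [6, 14] -> [1, 6, 14, 20]

Final sorted array: [1, 6, 14, 20]

The merge sort proceeds by recursively splitting the array and merging sorted halves.
After all merges, the sorted array is [1, 6, 14, 20].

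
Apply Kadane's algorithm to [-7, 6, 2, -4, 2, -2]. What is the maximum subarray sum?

Using Kadane's algorithm on [-7, 6, 2, -4, 2, -2]:

Scanning through the array:
Position 1 (value 6): max_ending_here = 6, max_so_far = 6
Position 2 (value 2): max_ending_here = 8, max_so_far = 8
Position 3 (value -4): max_ending_here = 4, max_so_far = 8
Position 4 (value 2): max_ending_here = 6, max_so_far = 8
Position 5 (value -2): max_ending_here = 4, max_so_far = 8

Maximum subarray: [6, 2]
Maximum sum: 8

The maximum subarray is [6, 2] with sum 8. This subarray runs from index 1 to index 2.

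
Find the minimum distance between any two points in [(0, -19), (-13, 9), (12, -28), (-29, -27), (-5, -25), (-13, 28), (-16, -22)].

Computing all pairwise distances among 7 points:

d((0, -19), (-13, 9)) = 30.8707
d((0, -19), (12, -28)) = 15.0
d((0, -19), (-29, -27)) = 30.0832
d((0, -19), (-5, -25)) = 7.8102 <-- minimum
d((0, -19), (-13, 28)) = 48.7647
d((0, -19), (-16, -22)) = 16.2788
d((-13, 9), (12, -28)) = 44.6542
d((-13, 9), (-29, -27)) = 39.3954
d((-13, 9), (-5, -25)) = 34.9285
d((-13, 9), (-13, 28)) = 19.0
d((-13, 9), (-16, -22)) = 31.1448
d((12, -28), (-29, -27)) = 41.0122
d((12, -28), (-5, -25)) = 17.2627
d((12, -28), (-13, 28)) = 61.327
d((12, -28), (-16, -22)) = 28.6356
d((-29, -27), (-5, -25)) = 24.0832
d((-29, -27), (-13, 28)) = 57.28
d((-29, -27), (-16, -22)) = 13.9284
d((-5, -25), (-13, 28)) = 53.6004
d((-5, -25), (-16, -22)) = 11.4018
d((-13, 28), (-16, -22)) = 50.0899

Closest pair: (0, -19) and (-5, -25) with distance 7.8102

The closest pair is (0, -19) and (-5, -25) with Euclidean distance 7.8102. For 7 points, brute-force pairwise comparison is shown above. For large n, the divide-and-conquer algorithm (sort by x, recurse on halves, check the dividing strip) achieves O(n log n).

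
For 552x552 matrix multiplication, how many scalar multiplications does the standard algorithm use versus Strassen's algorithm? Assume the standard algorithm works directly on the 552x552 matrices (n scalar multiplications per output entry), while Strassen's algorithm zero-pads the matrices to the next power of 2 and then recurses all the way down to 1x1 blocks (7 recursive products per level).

Matrix multiplication for 552x552 matrices:

Strassen's algorithm requires power-of-2 dimensions. Pad 552x552 to 1024x1024 (next power of 2).

Standard algorithm: 552^3 = 168196608 multiplications
Strassen's algorithm: 7^(log2(1024)) = 7^10 = 282475249 multiplications
Difference: 168196608 - 282475249 = -114278641 (Strassen uses MORE here due to padding overhead — for small or just-over-power-of-2 n, padding can outweigh the per-level savings)

Standard: 168196608 multiplications (552^3). Strassen: 282475249 multiplications (7^10, after padding to 1024x1024). Strassen reduces 8 recursive multiplications to 7 at each level.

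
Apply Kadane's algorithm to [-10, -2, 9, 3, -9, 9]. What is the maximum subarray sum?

Using Kadane's algorithm on [-10, -2, 9, 3, -9, 9]:

Scanning through the array:
Position 1 (value -2): max_ending_here = -2, max_so_far = -2
Position 2 (value 9): max_ending_here = 9, max_so_far = 9
Position 3 (value 3): max_ending_here = 12, max_so_far = 12
Position 4 (value -9): max_ending_here = 3, max_so_far = 12
Position 5 (value 9): max_ending_here = 12, max_so_far = 12

Maximum subarray: [9, 3]
Maximum sum: 12

The maximum subarray is [9, 3] with sum 12. This subarray runs from index 2 to index 3.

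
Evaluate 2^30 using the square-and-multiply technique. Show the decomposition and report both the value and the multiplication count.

Computing 2^30 by squaring (build up from 2^1; each line after the first costs one multiplication):

2^1 = 2
2^2 = (2^1)^2 = 2^2 = 4
2^3 = 2 * 2^2 = 2 * 4 = 8
2^6 = (2^3)^2 = 8^2 = 64
2^7 = 2 * 2^6 = 2 * 64 = 128
2^14 = (2^7)^2 = 128^2 = 16384
2^15 = 2 * 2^14 = 2 * 16384 = 32768
2^30 = (2^15)^2 = 32768^2 = 1073741824

Result: 1073741824
Multiplications needed: 7 (7 lines after 2^1)

2^30 = 1073741824. Using exponentiation by squaring, this requires 7 multiplications. The key idea: if the exponent is even, square the half-power; if odd, multiply by the base once.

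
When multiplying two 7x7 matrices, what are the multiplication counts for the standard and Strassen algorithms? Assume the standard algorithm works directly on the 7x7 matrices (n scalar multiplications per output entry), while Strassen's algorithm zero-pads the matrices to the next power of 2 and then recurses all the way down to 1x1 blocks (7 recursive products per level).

Matrix multiplication for 7x7 matrices:

Strassen's algorithm requires power-of-2 dimensions. Pad 7x7 to 8x8 (next power of 2).

Standard algorithm: 7^3 = 343 multiplications
Strassen's algorithm: 7^(log2(8)) = 7^3 = 343 multiplications
Savings: 343 - 343 = 0 multiplications

Standard: 343 multiplications (7^3). Strassen: 343 multiplications (7^3, after padding to 8x8). Strassen reduces 8 recursive multiplications to 7 at each level.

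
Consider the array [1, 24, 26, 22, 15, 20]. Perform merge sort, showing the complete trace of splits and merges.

Merge sort trace:

Split: [1, 24, 26, 22, 15, 20] -> [1, 24, 26] and [22, 15, 20]
  Split: [1, 24, 26] -> [1] and [24, 26]
    Split: [24, 26] -> [24] and [26]
    Merge: [24] + [26] -> [24, 26]
  Merge: [1] + [24, 26] -> [1, 24, 26]
  Split: [22, 15, 20] -> [22] and [15, 20]
    Split: [15, 20] -> [15] and [20]
    Merge: [15] + [20] -> [15, 20]
  Merge: [22] + [15, 20] -> [15, 20, 22]
Merge: [1, 24, 26] + [15, 20, 22] -> [1, 15, 20, 22, 24, 26]

Final sorted array: [1, 15, 20, 22, 24, 26]

The merge sort proceeds by recursively splitting the array and merging sorted halves.
After all merges, the sorted array is [1, 15, 20, 22, 24, 26].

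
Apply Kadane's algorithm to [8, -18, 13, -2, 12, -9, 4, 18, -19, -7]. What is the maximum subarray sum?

Using Kadane's algorithm on [8, -18, 13, -2, 12, -9, 4, 18, -19, -7]:

Scanning through the array:
Position 1 (value -18): max_ending_here = -10, max_so_far = 8
Position 2 (value 13): max_ending_here = 13, max_so_far = 13
Position 3 (value -2): max_ending_here = 11, max_so_far = 13
Position 4 (value 12): max_ending_here = 23, max_so_far = 23
Position 5 (value -9): max_ending_here = 14, max_so_far = 23
Position 6 (value 4): max_ending_here = 18, max_so_far = 23
Position 7 (value 18): max_ending_here = 36, max_so_far = 36
Position 8 (value -19): max_ending_here = 17, max_so_far = 36
Position 9 (value -7): max_ending_here = 10, max_so_far = 36

Maximum subarray: [13, -2, 12, -9, 4, 18]
Maximum sum: 36

The maximum subarray is [13, -2, 12, -9, 4, 18] with sum 36. This subarray runs from index 2 to index 7.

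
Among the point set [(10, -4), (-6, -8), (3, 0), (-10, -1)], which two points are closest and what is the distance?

Computing all pairwise distances among 4 points:

d((10, -4), (-6, -8)) = 16.4924
d((10, -4), (3, 0)) = 8.0623 <-- minimum
d((10, -4), (-10, -1)) = 20.2237
d((-6, -8), (3, 0)) = 12.0416
d((-6, -8), (-10, -1)) = 8.0623 <-- minimum
d((3, 0), (-10, -1)) = 13.0384

Minimum distance: 8.0623 (tie among 2 pairs: (10, -4) and (3, 0); (-6, -8) and (-10, -1))

The minimum Euclidean distance is 8.0623. There is a tie: 2 pairs achieve this minimum — (10, -4) and (3, 0); (-6, -8) and (-10, -1). Any of these is a valid closest pair. For 4 points, brute-force pairwise comparison is shown above. For large n, the divide-and-conquer algorithm (sort by x, recurse on halves, check the dividing strip) achieves O(n log n).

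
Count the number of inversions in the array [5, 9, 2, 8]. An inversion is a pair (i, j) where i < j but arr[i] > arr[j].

Finding inversions in [5, 9, 2, 8]:

(0, 2): arr[0]=5 > arr[2]=2
(1, 2): arr[1]=9 > arr[2]=2
(1, 3): arr[1]=9 > arr[3]=8

Total inversions: 3

The array has 3 inversion(s): (0,2), (1,2), (1,3). Each pair (i,j) satisfies i < j and arr[i] > arr[j].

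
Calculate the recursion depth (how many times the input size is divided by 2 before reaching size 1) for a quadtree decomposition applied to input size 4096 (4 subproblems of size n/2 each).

For divide and conquer with division factor 2:

Problem sizes at each level:
Level 0: 4096
Level 1: 2048
Level 2: 1024
Level 3: 512
Level 4: 256
Level 5: 128
Level 6: 64
Level 7: 32
Level 8: 16
Level 9: 8
Level 10: 4
Level 11: 2
Level 12: 1

The root is level 0 and the size-1 base case is level 12 (the tree spans levels 0 through 12, i.e. 13 levels counting the root), so the depth is the number of divisions: log_2(4096) = 12

The recursion tree depth is log_2(4096) = 12. At each level, the problem size is divided by 2, so it takes 12 divisions to reduce to a base case of size 1. The algorithm makes 4 recursive calls at each level.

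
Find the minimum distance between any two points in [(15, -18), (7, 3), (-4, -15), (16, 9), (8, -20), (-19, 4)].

Computing all pairwise distances among 6 points:

d((15, -18), (7, 3)) = 22.4722
d((15, -18), (-4, -15)) = 19.2354
d((15, -18), (16, 9)) = 27.0185
d((15, -18), (8, -20)) = 7.2801 <-- minimum
d((15, -18), (-19, 4)) = 40.4969
d((7, 3), (-4, -15)) = 21.095
d((7, 3), (16, 9)) = 10.8167
d((7, 3), (8, -20)) = 23.0217
d((7, 3), (-19, 4)) = 26.0192
d((-4, -15), (16, 9)) = 31.241
d((-4, -15), (8, -20)) = 13.0
d((-4, -15), (-19, 4)) = 24.2074
d((16, 9), (8, -20)) = 30.0832
d((16, 9), (-19, 4)) = 35.3553
d((8, -20), (-19, 4)) = 36.1248

Closest pair: (15, -18) and (8, -20) with distance 7.2801

The closest pair is (15, -18) and (8, -20) with Euclidean distance 7.2801. For 6 points, brute-force pairwise comparison is shown above. For large n, the divide-and-conquer algorithm (sort by x, recurse on halves, check the dividing strip) achieves O(n log n).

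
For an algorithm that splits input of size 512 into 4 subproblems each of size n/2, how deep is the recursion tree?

For divide and conquer with division factor 2:

Problem sizes at each level:
Level 0: 512
Level 1: 256
Level 2: 128
Level 3: 64
Level 4: 32
Level 5: 16
Level 6: 8
Level 7: 4
Level 8: 2
Level 9: 1

The root is level 0 and the size-1 base case is level 9 (the tree spans levels 0 through 9, i.e. 10 levels counting the root), so the depth is the number of divisions: log_2(512) = 9

The recursion tree depth is log_2(512) = 9. At each level, the problem size is divided by 2, so it takes 9 divisions to reduce to a base case of size 1. The algorithm makes 4 recursive calls at each level.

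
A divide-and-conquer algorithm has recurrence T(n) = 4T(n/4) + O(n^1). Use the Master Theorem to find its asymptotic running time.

Master Theorem for T(n) = 4T(n/4) + O(n^1):

a = 4, b = 4, c = 1
log_b(a) = log_4(4) = 1.0000

Case 2: c = 1 = log_4(4) = 1.0000
T(n) = O(n^1 log n) = O(n log n)

For T(n) = 4T(n/4) + O(n^1): log_4(4) = 1.0000. This is Case 2 of the Master Theorem (c = log_b(a), equal work at all levels), giving O(n log n).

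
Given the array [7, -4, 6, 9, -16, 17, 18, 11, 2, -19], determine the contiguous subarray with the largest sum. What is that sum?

Using Kadane's algorithm on [7, -4, 6, 9, -16, 17, 18, 11, 2, -19]:

Scanning through the array:
Position 1 (value -4): max_ending_here = 3, max_so_far = 7
Position 2 (value 6): max_ending_here = 9, max_so_far = 9
Position 3 (value 9): max_ending_here = 18, max_so_far = 18
Position 4 (value -16): max_ending_here = 2, max_so_far = 18
Position 5 (value 17): max_ending_here = 19, max_so_far = 19
Position 6 (value 18): max_ending_here = 37, max_so_far = 37
Position 7 (value 11): max_ending_here = 48, max_so_far = 48
Position 8 (value 2): max_ending_here = 50, max_so_far = 50
Position 9 (value -19): max_ending_here = 31, max_so_far = 50

Maximum subarray: [7, -4, 6, 9, -16, 17, 18, 11, 2]
Maximum sum: 50

The maximum subarray is [7, -4, 6, 9, -16, 17, 18, 11, 2] with sum 50. This subarray runs from index 0 to index 8.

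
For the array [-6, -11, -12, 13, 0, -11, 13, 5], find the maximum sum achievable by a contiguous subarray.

Using Kadane's algorithm on [-6, -11, -12, 13, 0, -11, 13, 5]:

Scanning through the array:
Position 1 (value -11): max_ending_here = -11, max_so_far = -6
Position 2 (value -12): max_ending_here = -12, max_so_far = -6
Position 3 (value 13): max_ending_here = 13, max_so_far = 13
Position 4 (value 0): max_ending_here = 13, max_so_far = 13
Position 5 (value -11): max_ending_here = 2, max_so_far = 13
Position 6 (value 13): max_ending_here = 15, max_so_far = 15
Position 7 (value 5): max_ending_here = 20, max_so_far = 20

Maximum subarray: [13, 0, -11, 13, 5]
Maximum sum: 20

The maximum subarray is [13, 0, -11, 13, 5] with sum 20. This subarray runs from index 3 to index 7.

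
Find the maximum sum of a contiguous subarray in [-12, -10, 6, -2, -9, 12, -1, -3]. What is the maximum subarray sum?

Using Kadane's algorithm on [-12, -10, 6, -2, -9, 12, -1, -3]:

Scanning through the array:
Position 1 (value -10): max_ending_here = -10, max_so_far = -10
Position 2 (value 6): max_ending_here = 6, max_so_far = 6
Position 3 (value -2): max_ending_here = 4, max_so_far = 6
Position 4 (value -9): max_ending_here = -5, max_so_far = 6
Position 5 (value 12): max_ending_here = 12, max_so_far = 12
Position 6 (value -1): max_ending_here = 11, max_so_far = 12
Position 7 (value -3): max_ending_here = 8, max_so_far = 12

Maximum subarray: [12]
Maximum sum: 12

The maximum subarray is [12] with sum 12. This subarray runs from index 5 to index 5.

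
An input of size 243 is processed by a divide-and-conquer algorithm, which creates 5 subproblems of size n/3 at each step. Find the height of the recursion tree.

For divide and conquer with division factor 3:

Problem sizes at each level:
Level 0: 243
Level 1: 81
Level 2: 27
Level 3: 9
Level 4: 3
Level 5: 1

The root is level 0 and the size-1 base case is level 5 (the tree spans levels 0 through 5, i.e. 6 levels counting the root), so the depth is the number of divisions: log_3(243) = 5

The recursion tree depth is log_3(243) = 5. At each level, the problem size is divided by 3, so it takes 5 divisions to reduce to a base case of size 1. The algorithm makes 5 recursive calls at each level.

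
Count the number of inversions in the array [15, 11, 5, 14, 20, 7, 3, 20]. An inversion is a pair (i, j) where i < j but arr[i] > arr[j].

Finding inversions in [15, 11, 5, 14, 20, 7, 3, 20]:

(0, 1): arr[0]=15 > arr[1]=11
(0, 2): arr[0]=15 > arr[2]=5
(0, 3): arr[0]=15 > arr[3]=14
(0, 5): arr[0]=15 > arr[5]=7
(0, 6): arr[0]=15 > arr[6]=3
(1, 2): arr[1]=11 > arr[2]=5
(1, 5): arr[1]=11 > arr[5]=7
(1, 6): arr[1]=11 > arr[6]=3
(2, 6): arr[2]=5 > arr[6]=3
(3, 5): arr[3]=14 > arr[5]=7
(3, 6): arr[3]=14 > arr[6]=3
(4, 5): arr[4]=20 > arr[5]=7
(4, 6): arr[4]=20 > arr[6]=3
(5, 6): arr[5]=7 > arr[6]=3

Total inversions: 14

The array has 14 inversion(s): (0,1), (0,2), (0,3), (0,5), (0,6), (1,2), (1,5), (1,6), (2,6), (3,5), (3,6), (4,5), (4,6), (5,6). Each pair (i,j) satisfies i < j and arr[i] > arr[j].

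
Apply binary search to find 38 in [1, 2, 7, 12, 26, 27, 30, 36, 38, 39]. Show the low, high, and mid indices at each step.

Binary search for 38 in [1, 2, 7, 12, 26, 27, 30, 36, 38, 39]:

lo=0, hi=9, mid=4, arr[mid]=26 -> 26 < 38, search right half
lo=5, hi=9, mid=7, arr[mid]=36 -> 36 < 38, search right half
lo=8, hi=9, mid=8, arr[mid]=38 -> Found target at index 8!

Binary search finds 38 at index 8 after 3 comparisons. The search repeatedly halves the search space by comparing with the middle element.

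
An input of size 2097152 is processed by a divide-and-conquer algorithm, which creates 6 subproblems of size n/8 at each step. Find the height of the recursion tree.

For divide and conquer with division factor 8:

Problem sizes at each level:
Level 0: 2097152
Level 1: 262144
Level 2: 32768
Level 3: 4096
Level 4: 512
Level 5: 64
Level 6: 8
Level 7: 1

The root is level 0 and the size-1 base case is level 7 (the tree spans levels 0 through 7, i.e. 8 levels counting the root), so the depth is the number of divisions: log_8(2097152) = 7

The recursion tree depth is log_8(2097152) = 7. At each level, the problem size is divided by 8, so it takes 7 divisions to reduce to a base case of size 1. The algorithm makes 6 recursive calls at each level.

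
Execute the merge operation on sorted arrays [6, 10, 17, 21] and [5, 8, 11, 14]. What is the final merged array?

Merging process:

Compare 6 vs 5: take 5 from right. Merged: [5]
Compare 6 vs 8: take 6 from left. Merged: [5, 6]
Compare 10 vs 8: take 8 from right. Merged: [5, 6, 8]
Compare 10 vs 11: take 10 from left. Merged: [5, 6, 8, 10]
Compare 17 vs 11: take 11 from right. Merged: [5, 6, 8, 10, 11]
Compare 17 vs 14: take 14 from right. Merged: [5, 6, 8, 10, 11, 14]
Append remaining from left: [17, 21]. Merged: [5, 6, 8, 10, 11, 14, 17, 21]

Final merged array: [5, 6, 8, 10, 11, 14, 17, 21]
Total comparisons: 6

The merged array is [5, 6, 8, 10, 11, 14, 17, 21], requiring 6 comparisons. The merge step runs in O(n) time where n is the total number of elements.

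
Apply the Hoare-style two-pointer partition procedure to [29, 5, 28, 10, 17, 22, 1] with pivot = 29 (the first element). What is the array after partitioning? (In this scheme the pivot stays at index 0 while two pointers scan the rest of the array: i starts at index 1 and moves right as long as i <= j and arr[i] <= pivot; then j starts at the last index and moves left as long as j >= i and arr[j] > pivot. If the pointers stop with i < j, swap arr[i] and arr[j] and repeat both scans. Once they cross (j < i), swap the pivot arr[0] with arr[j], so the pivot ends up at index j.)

Hoare-style two-pointer partition with pivot = 29:

Initial array: [29, 5, 28, 10, 17, 22, 1]

Pointers start at i = 1, j = 6.
i ends at 7, j ends at 6: the pointers have crossed (j < i), so scanning stops.

Swap pivot arr[0] with arr[6] to place pivot at position 6: [1, 5, 28, 10, 17, 22, 29]
Pivot position: 6

After partitioning with pivot 29, the array becomes [1, 5, 28, 10, 17, 22, 29]. The pivot is placed at index 6. All elements to the left of the pivot are <= 29, and all elements to the right are > 29.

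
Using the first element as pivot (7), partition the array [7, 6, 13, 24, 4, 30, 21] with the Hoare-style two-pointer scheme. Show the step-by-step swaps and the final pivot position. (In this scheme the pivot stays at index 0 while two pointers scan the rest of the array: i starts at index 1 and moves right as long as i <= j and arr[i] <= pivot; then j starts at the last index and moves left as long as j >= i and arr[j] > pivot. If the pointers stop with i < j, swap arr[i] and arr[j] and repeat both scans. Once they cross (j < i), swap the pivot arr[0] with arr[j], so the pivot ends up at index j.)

Hoare-style two-pointer partition with pivot = 7:

Initial array: [7, 6, 13, 24, 4, 30, 21]

Pointers start at i = 1, j = 6.
i stops at index 2 (arr[2]=13 > 7), j stops at index 4 (arr[4]=4 <= 7): swap arr[2] and arr[4], array becomes [7, 6, 4, 24, 13, 30, 21]
i ends at 3, j ends at 2: the pointers have crossed (j < i), so scanning stops.

Swap pivot arr[0] with arr[2] to place pivot at position 2: [4, 6, 7, 24, 13, 30, 21]
Pivot position: 2

After partitioning with pivot 7, the array becomes [4, 6, 7, 24, 13, 30, 21]. The pivot is placed at index 2. All elements to the left of the pivot are <= 7, and all elements to the right are > 7.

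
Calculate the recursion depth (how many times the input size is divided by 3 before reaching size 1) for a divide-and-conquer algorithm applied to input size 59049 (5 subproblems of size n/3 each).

For divide and conquer with division factor 3:

Problem sizes at each level:
Level 0: 59049
Level 1: 19683
Level 2: 6561
Level 3: 2187
Level 4: 729
Level 5: 243
Level 6: 81
Level 7: 27
Level 8: 9
Level 9: 3
Level 10: 1

The root is level 0 and the size-1 base case is level 10 (the tree spans levels 0 through 10, i.e. 11 levels counting the root), so the depth is the number of divisions: log_3(59049) = 10

The recursion tree depth is log_3(59049) = 10. At each level, the problem size is divided by 3, so it takes 10 divisions to reduce to a base case of size 1. The algorithm makes 5 recursive calls at each level.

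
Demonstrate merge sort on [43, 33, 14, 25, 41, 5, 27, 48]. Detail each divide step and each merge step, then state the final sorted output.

Merge sort trace:

Split: [43, 33, 14, 25, 41, 5, 27, 48] -> [43, 33, 14, 25] and [41, 5, 27, 48]
  Split: [43, 33, 14, 25] -> [43, 33] and [14, 25]
    Split: [43, 33] -> [43] and [33]
    Merge: [43] + [33] -> [33, 43]
    Split: [14, 25] -> [14] and [25]
    Merge: [14] + [25] -> [14, 25]
  Merge: [33, 43] + [14, 25] -> [14, 25, 33, 43]
  Split: [41, 5, 27, 48] -> [41, 5] and [27, 48]
    Split: [41, 5] -> [41] and [5]
    Merge: [41] + [5] -> [5, 41]
    Split: [27, 48] -> [27] and [48]
    Merge: [27] + [48] -> [27, 48]
  Merge: [5, 41] + [27, 48] -> [5, 27, 41, 48]
Merge: [14, 25, 33, 43] + [5, 27, 41, 48] -> [5, 14, 25, 27, 33, 41, 43, 48]

Final sorted array: [5, 14, 25, 27, 33, 41, 43, 48]

The merge sort proceeds by recursively splitting the array and merging sorted halves.
After all merges, the sorted array is [5, 14, 25, 27, 33, 41, 43, 48].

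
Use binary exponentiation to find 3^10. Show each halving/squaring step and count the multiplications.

Computing 3^10 by squaring (build up from 3^1; each line after the first costs one multiplication):

3^1 = 3
3^2 = (3^1)^2 = 3^2 = 9
3^4 = (3^2)^2 = 9^2 = 81
3^5 = 3 * 3^4 = 3 * 81 = 243
3^10 = (3^5)^2 = 243^2 = 59049

Result: 59049
Multiplications needed: 4 (4 lines after 3^1)

3^10 = 59049. Using exponentiation by squaring, this requires 4 multiplications. The key idea: if the exponent is even, square the half-power; if odd, multiply by the base once.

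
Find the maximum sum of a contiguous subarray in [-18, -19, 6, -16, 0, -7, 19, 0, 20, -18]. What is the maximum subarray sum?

Using Kadane's algorithm on [-18, -19, 6, -16, 0, -7, 19, 0, 20, -18]:

Scanning through the array:
Position 1 (value -19): max_ending_here = -19, max_so_far = -18
Position 2 (value 6): max_ending_here = 6, max_so_far = 6
Position 3 (value -16): max_ending_here = -10, max_so_far = 6
Position 4 (value 0): max_ending_here = 0, max_so_far = 6
Position 5 (value -7): max_ending_here = -7, max_so_far = 6
Position 6 (value 19): max_ending_here = 19, max_so_far = 19
Position 7 (value 0): max_ending_here = 19, max_so_far = 19
Position 8 (value 20): max_ending_here = 39, max_so_far = 39
Position 9 (value -18): max_ending_here = 21, max_so_far = 39

Maximum subarray: [19, 0, 20]
Maximum sum: 39

The maximum subarray is [19, 0, 20] with sum 39. This subarray runs from index 6 to index 8.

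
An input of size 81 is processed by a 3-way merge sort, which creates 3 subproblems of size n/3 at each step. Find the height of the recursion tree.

For divide and conquer with division factor 3:

Problem sizes at each level:
Level 0: 81
Level 1: 27
Level 2: 9
Level 3: 3
Level 4: 1

The root is level 0 and the size-1 base case is level 4 (the tree spans levels 0 through 4, i.e. 5 levels counting the root), so the depth is the number of divisions: log_3(81) = 4

The recursion tree depth is log_3(81) = 4. At each level, the problem size is divided by 3, so it takes 4 divisions to reduce to a base case of size 1. The algorithm makes 3 recursive calls at each level.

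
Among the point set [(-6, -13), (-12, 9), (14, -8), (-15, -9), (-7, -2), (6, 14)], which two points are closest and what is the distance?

Computing all pairwise distances among 6 points:

d((-6, -13), (-12, 9)) = 22.8035
d((-6, -13), (14, -8)) = 20.6155
d((-6, -13), (-15, -9)) = 9.8489 <-- minimum
d((-6, -13), (-7, -2)) = 11.0454
d((-6, -13), (6, 14)) = 29.5466
d((-12, 9), (14, -8)) = 31.0644
d((-12, 9), (-15, -9)) = 18.2483
d((-12, 9), (-7, -2)) = 12.083
d((-12, 9), (6, 14)) = 18.6815
d((14, -8), (-15, -9)) = 29.0172
d((14, -8), (-7, -2)) = 21.8403
d((14, -8), (6, 14)) = 23.4094
d((-15, -9), (-7, -2)) = 10.6301
d((-15, -9), (6, 14)) = 31.1448
d((-7, -2), (6, 14)) = 20.6155

Closest pair: (-6, -13) and (-15, -9) with distance 9.8489

The closest pair is (-6, -13) and (-15, -9) with Euclidean distance 9.8489. For 6 points, brute-force pairwise comparison is shown above. For large n, the divide-and-conquer algorithm (sort by x, recurse on halves, check the dividing strip) achieves O(n log n).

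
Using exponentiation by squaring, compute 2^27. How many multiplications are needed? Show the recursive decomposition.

Computing 2^27 by squaring (build up from 2^1; each line after the first costs one multiplication):

2^1 = 2
2^2 = (2^1)^2 = 2^2 = 4
2^3 = 2 * 2^2 = 2 * 4 = 8
2^6 = (2^3)^2 = 8^2 = 64
2^12 = (2^6)^2 = 64^2 = 4096
2^13 = 2 * 2^12 = 2 * 4096 = 8192
2^26 = (2^13)^2 = 8192^2 = 67108864
2^27 = 2 * 2^26 = 2 * 67108864 = 134217728

Result: 134217728
Multiplications needed: 7 (7 lines after 2^1)

2^27 = 134217728. Using exponentiation by squaring, this requires 7 multiplications. The key idea: if the exponent is even, square the half-power; if odd, multiply by the base once.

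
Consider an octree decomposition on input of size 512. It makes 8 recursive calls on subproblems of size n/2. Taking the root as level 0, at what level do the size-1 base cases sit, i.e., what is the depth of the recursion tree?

For divide and conquer with division factor 2:

Problem sizes at each level:
Level 0: 512
Level 1: 256
Level 2: 128
Level 3: 64
Level 4: 32
Level 5: 16
Level 6: 8
Level 7: 4
Level 8: 2
Level 9: 1

The root is level 0 and the size-1 base case is level 9 (the tree spans levels 0 through 9, i.e. 10 levels counting the root), so the depth is the number of divisions: log_2(512) = 9

The recursion tree depth is log_2(512) = 9. At each level, the problem size is divided by 2, so it takes 9 divisions to reduce to a base case of size 1. The algorithm makes 8 recursive calls at each level.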